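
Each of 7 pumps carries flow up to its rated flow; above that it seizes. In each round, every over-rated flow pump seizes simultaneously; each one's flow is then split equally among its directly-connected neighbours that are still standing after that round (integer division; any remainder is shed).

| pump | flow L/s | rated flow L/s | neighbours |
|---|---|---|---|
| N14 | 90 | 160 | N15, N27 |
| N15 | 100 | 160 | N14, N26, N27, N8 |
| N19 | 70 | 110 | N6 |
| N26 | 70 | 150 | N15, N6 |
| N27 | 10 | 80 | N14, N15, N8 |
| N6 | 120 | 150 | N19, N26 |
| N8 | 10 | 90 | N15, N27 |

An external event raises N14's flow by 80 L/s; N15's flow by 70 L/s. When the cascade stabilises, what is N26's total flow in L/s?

Round 1 — N14 at 170 > 160; N15 at 170 > 160. N14, N15 seize.
  N14 sheds 170 L/s to N27: 170 each.
    N27: 10+170 = 180 > 80
  N15 sheds 170 L/s to N26, N27, N8: 56 each (2 lost).
    N26: 70+56 = 126 ≤ 150
    N27: 180+56 = 236 > 80
    N8: 10+56 = 66 ≤ 90
Round 2 — N27 seizes.
  N27 sheds 236 L/s to N8: 236 each.
    N8: 66+236 = 302 > 90
Round 3 — N8 seizes.
  N8 sheds 302 L/s: no online neighbours, lost.
No further seizures.

126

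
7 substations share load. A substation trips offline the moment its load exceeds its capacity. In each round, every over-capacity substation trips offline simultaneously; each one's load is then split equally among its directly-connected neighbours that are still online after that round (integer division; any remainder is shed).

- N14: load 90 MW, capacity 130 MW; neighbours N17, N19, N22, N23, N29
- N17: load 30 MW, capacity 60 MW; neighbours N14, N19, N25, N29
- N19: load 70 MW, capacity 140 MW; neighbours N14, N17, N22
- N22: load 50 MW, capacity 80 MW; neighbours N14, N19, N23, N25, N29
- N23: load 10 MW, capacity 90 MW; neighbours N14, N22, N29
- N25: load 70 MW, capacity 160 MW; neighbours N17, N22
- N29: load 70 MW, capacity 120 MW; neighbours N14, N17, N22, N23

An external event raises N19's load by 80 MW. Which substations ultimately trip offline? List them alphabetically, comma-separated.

N14, N17, N19, N22, N23, N29

Round 1 — N19 at 150 > 140. N19 trips offline.
  N19 sheds 150 MW to N14, N17, N22: 50 each.
    N14: 90+50 = 140 > 130
    N17: 30+50 = 80 > 60
    N22: 50+50 = 100 > 80
Round 2 — N14, N17, N22 trip offline.
  N14 sheds 140 MW to N23, N29: 70 each.
    N23: 10+70 = 80 ≤ 90
    N29: 70+70 = 140 > 120
  N17 sheds 80 MW to N25, N29: 40 each.
    N25: 70+40 = 110 ≤ 160
    N29: 140+40 = 180 > 120
  N22 sheds 100 MW to N23, N25, N29: 33 each (1 lost).
    N23: 80+33 = 113 > 90
    N25: 110+33 = 143 ≤ 160
    N29: 180+33 = 213 > 120
Round 3 — N23, N29 trip offline.
  N23 sheds 113 MW: no online neighbours, lost.
  N29 sheds 213 MW: no online neighbours, lost.
No further trips.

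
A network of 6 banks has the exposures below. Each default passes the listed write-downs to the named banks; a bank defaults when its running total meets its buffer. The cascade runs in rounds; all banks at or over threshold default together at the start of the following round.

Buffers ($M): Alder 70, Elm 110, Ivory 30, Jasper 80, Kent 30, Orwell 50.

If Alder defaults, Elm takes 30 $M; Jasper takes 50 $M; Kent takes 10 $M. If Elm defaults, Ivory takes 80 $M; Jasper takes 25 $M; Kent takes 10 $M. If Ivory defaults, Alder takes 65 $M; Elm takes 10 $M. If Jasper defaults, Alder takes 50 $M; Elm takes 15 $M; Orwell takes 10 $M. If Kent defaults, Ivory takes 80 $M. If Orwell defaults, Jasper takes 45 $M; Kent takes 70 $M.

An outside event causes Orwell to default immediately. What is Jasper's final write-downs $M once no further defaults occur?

Round 1 — Orwell defaults (initial).
  Jasper: +45 → 45 < 80
  Kent: +70 → 70 ≥ 30
Round 2 — Kent defaults.
  Ivory: +80 → 80 ≥ 30
Round 3 — Ivory defaults.
  Alder: +65 → 65 < 70
  Elm: +10 → 10 < 110
No further defaults.

45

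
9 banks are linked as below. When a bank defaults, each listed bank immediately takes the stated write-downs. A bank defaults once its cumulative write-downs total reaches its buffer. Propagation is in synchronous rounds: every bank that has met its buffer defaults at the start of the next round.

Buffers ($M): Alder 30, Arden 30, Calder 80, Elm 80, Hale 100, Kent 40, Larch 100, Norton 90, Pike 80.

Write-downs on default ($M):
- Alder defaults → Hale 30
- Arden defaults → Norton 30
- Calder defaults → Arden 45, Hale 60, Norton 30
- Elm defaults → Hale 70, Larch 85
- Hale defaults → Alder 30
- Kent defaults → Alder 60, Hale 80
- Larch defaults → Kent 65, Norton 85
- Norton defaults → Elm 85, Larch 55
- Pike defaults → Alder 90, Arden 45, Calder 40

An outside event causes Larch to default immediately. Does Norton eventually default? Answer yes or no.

no

Round 1 — Larch defaults (initial).
  Kent: +65 → 65 ≥ 40
  Norton: +85 → 85 < 90
Round 2 — Kent defaults.
  Alder: +60 → 60 ≥ 30
  Hale: +80 → 80 < 100
Round 3 — Alder defaults.
  Hale: +30 → 110 ≥ 100
Round 4 — Hale defaults.
No further defaults.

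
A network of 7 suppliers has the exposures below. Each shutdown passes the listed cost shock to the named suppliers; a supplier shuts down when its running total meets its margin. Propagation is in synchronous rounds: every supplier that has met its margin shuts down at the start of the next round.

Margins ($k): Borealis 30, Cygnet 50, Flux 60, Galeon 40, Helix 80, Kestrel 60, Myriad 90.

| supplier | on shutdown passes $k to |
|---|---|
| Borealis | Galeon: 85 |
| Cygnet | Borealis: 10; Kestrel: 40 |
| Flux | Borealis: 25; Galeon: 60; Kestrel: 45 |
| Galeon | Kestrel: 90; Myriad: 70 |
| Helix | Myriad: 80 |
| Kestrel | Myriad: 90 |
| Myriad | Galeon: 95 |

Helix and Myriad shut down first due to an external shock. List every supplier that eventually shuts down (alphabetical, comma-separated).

Round 1 — Helix, Myriad shut down (initial).
  Galeon: +95 → 95 ≥ 40
Round 2 — Galeon shuts down.
  Kestrel: +90 → 90 ≥ 60
Round 3 — Kestrel shuts down.
No further shutdowns.

Galeon, Helix, Kestrel, Myriad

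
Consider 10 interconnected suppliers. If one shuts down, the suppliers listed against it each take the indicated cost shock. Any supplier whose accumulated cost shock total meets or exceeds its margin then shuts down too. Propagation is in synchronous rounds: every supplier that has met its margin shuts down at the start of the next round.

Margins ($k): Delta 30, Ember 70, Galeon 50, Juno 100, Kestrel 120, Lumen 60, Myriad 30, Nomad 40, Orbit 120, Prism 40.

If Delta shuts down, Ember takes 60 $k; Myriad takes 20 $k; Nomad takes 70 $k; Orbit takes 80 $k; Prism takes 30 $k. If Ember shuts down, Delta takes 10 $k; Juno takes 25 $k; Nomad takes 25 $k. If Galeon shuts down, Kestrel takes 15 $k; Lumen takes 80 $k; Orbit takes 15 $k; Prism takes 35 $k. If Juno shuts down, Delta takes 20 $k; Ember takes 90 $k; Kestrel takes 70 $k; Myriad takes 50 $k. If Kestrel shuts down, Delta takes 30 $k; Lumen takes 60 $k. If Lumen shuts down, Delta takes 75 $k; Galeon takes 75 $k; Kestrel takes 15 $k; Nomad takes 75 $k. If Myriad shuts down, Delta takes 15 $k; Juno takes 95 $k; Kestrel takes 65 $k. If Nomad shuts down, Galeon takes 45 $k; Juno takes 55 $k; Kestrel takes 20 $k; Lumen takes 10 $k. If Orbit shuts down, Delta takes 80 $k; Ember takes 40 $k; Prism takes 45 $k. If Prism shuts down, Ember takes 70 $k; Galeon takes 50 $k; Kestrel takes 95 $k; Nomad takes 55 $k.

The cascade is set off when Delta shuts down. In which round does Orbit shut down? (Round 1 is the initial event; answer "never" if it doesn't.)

never

Round 1 — Delta shuts down (initial).
  Ember: +60 → 60 < 70
  Myriad: +20 → 20 < 30
  Nomad: +70 → 70 ≥ 40
  Orbit: +80 → 80 < 120
  Prism: +30 → 30 < 40
Round 2 — Nomad shuts down.
  Galeon: +45 → 45 < 50
  Juno: +55 → 55 < 100
  Kestrel: +20 → 20 < 120
  Lumen: +10 → 10 < 60
No further shutdowns.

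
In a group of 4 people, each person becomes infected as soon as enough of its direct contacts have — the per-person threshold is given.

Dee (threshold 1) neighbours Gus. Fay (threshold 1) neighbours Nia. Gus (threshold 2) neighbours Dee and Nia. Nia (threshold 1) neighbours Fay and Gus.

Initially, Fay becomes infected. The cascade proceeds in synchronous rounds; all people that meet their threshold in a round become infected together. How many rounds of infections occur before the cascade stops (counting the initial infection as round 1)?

Round 1 — Fay becomes infected (initial).
Round 2 — checking thresholds:
  Nia: 1 of 2 neighbours ≥ 1, becomes infected.
Round 3 — no new infections; cascade stops.

2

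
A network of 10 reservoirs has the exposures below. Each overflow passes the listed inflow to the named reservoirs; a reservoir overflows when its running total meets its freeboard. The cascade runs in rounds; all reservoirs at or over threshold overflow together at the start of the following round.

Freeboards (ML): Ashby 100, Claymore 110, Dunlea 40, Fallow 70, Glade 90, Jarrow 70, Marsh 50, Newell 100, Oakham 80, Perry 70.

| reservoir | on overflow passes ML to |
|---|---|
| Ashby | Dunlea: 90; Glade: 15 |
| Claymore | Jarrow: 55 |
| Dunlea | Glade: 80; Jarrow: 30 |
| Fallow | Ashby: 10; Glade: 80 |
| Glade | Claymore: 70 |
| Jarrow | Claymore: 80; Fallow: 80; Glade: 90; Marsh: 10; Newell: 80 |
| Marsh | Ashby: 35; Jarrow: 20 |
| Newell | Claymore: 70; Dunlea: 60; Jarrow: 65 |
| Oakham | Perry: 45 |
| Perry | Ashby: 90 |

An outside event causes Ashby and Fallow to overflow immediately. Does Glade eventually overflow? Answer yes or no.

yes

Round 1 — Ashby, Fallow overflow (initial).
  Dunlea: +90 → 90 ≥ 40
  Glade: +15+80 → 95 ≥ 90
Round 2 — Dunlea, Glade overflow.
  Claymore: +70 → 70 < 110
  Jarrow: +30 → 30 < 70
No further overflows.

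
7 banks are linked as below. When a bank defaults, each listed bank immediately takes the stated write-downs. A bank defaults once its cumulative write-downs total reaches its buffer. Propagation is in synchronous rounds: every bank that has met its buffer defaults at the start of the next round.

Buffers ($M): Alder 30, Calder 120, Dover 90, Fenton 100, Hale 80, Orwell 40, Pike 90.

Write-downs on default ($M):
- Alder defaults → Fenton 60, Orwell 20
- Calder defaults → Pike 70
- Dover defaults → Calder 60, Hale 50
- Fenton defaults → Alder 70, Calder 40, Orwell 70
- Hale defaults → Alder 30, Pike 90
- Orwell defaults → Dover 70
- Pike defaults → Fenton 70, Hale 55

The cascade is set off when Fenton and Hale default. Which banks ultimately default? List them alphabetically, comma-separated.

Alder, Fenton, Hale, Orwell, Pike

Round 1 — Fenton, Hale default (initial).
  Alder: +70+30 → 100 ≥ 30
  Calder: +40 → 40 < 120
  Orwell: +70 → 70 ≥ 40
  Pike: +90 → 90 ≥ 90
Round 2 — Alder, Orwell, Pike default.
  Dover: +70 → 70 < 90
No further defaults.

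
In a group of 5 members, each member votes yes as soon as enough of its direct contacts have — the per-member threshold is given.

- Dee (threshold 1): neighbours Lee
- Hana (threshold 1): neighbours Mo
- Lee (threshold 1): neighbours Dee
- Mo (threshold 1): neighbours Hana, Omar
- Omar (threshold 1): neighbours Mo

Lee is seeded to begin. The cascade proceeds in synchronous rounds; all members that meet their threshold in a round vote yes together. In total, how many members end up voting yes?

2

Round 1 — Lee votes yes (initial).
Round 2 — checking thresholds:
  Dee: 1 of 1 neighbours ≥ 1, votes yes.
Round 3 — no new yes votes; cascade stops.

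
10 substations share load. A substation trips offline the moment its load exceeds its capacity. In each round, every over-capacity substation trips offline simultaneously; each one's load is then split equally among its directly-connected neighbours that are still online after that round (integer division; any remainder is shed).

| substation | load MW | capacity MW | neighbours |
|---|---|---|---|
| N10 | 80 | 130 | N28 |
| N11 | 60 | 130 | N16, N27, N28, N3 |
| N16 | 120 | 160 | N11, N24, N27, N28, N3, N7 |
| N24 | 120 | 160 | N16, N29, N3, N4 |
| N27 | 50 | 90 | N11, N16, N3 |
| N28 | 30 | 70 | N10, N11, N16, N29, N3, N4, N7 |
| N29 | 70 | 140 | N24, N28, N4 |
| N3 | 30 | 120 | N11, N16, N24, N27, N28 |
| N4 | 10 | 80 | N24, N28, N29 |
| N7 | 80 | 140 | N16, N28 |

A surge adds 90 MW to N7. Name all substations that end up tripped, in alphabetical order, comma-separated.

Round 1 — N7 at 170 > 140. N7 trips offline.
  N7 sheds 170 MW to N16, N28: 85 each.
    N16: 120+85 = 205 > 160
    N28: 30+85 = 115 > 70
Round 2 — N16, N28 trip offline.
  N16 sheds 205 MW to N11, N24, N27, N3: 51 each (1 lost).
    N11: 60+51 = 111 ≤ 130
    N24: 120+51 = 171 > 160
    N27: 50+51 = 101 > 90
    N3: 30+51 = 81 ≤ 120
  N28 sheds 115 MW to N10, N11, N29, N3, N4: 23 each.
    N10: 80+23 = 103 ≤ 130
    N11: 111+23 = 134 > 130
    N29: 70+23 = 93 ≤ 140
    N3: 81+23 = 104 ≤ 120
    N4: 10+23 = 33 ≤ 80
Round 3 — N11, N24, N27 trip offline.
  N11 sheds 134 MW to N3: 134 each.
    N3: 104+134 = 238 > 120
  N24 sheds 171 MW to N29, N3, N4: 57 each.
    N29: 93+57 = 150 > 140
    N3: 238+57 = 295 > 120
    N4: 33+57 = 90 > 80
  N27 sheds 101 MW to N3: 101 each.
    N3: 295+101 = 396 > 120
Round 4 — N29, N3, N4 trip offline.
  N29 sheds 150 MW: no online neighbours, lost.
  N3 sheds 396 MW: no online neighbours, lost.
  N4 sheds 90 MW: no online neighbours, lost.
No further trips.

N11, N16, N24, N27, N28, N29, N3, N4, N7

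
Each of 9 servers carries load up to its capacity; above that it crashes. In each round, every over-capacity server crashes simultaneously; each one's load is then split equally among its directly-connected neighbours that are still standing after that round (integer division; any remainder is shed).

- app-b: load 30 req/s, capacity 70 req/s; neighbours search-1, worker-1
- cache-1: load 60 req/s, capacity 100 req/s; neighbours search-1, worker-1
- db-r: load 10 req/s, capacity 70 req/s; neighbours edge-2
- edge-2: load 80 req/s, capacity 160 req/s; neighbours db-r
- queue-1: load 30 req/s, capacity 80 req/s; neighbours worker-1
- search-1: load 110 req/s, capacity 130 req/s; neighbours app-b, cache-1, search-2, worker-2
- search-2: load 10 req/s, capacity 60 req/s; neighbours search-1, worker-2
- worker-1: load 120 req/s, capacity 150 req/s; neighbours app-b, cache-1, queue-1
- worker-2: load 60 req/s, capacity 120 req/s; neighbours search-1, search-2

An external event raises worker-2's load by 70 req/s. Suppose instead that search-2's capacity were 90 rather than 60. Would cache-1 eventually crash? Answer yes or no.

With search-2's capacity at 90:
Round 1 — worker-2 at 130 > 120. worker-2 crashes.
  worker-2 sheds 130 req/s to search-1, search-2: 65 each.
    search-1: 110+65 = 175 > 130
    search-2: 10+65 = 75 ≤ 90
Round 2 — search-1 crashes.
  search-1 sheds 175 req/s to app-b, cache-1, search-2: 58 each (1 lost).
    app-b: 30+58 = 88 > 70
    cache-1: 60+58 = 118 > 100
    search-2: 75+58 = 133 > 90
Round 3 — app-b, cache-1, search-2 crash.
  app-b sheds 88 req/s to worker-1: 88 each.
    worker-1: 120+88 = 208 > 150
  cache-1 sheds 118 req/s to worker-1: 118 each.
    worker-1: 208+118 = 326 > 150
  search-2 sheds 133 req/s: no online neighbours, lost.
Round 4 — worker-1 crashes.
  worker-1 sheds 326 req/s to queue-1: 326 each.
    queue-1: 30+326 = 356 > 80
Round 5 — queue-1 crashes.
  queue-1 sheds 356 req/s: no online neighbours, lost.
No further crashes.

yes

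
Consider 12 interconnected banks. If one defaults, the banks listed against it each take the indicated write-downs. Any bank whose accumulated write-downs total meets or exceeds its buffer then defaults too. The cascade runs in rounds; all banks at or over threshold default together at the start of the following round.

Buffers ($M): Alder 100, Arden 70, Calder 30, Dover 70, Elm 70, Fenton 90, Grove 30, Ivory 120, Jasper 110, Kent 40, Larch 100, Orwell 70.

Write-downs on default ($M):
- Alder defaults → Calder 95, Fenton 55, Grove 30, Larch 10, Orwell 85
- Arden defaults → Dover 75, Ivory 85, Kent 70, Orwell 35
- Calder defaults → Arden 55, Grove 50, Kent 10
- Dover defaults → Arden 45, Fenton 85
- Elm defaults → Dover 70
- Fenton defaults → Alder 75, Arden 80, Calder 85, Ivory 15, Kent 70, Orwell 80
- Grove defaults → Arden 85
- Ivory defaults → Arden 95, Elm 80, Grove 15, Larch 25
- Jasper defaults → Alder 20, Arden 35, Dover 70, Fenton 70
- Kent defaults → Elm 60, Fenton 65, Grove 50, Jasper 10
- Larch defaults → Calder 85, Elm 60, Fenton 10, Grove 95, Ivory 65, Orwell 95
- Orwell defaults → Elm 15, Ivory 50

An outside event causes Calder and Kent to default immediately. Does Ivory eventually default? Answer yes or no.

Round 1 — Calder, Kent default (initial).
  Arden: +55 → 55 < 70
  Elm: +60 → 60 < 70
  Fenton: +65 → 65 < 90
  Grove: +50+50 → 100 ≥ 30
  Jasper: +10 → 10 < 110
Round 2 — Grove defaults.
  Arden: +85 → 140 ≥ 70
Round 3 — Arden defaults.
  Dover: +75 → 75 ≥ 70
  Ivory: +85 → 85 < 120
  Orwell: +35 → 35 < 70
Round 4 — Dover defaults.
  Fenton: +85 → 150 ≥ 90
Round 5 — Fenton defaults.
  Alder: +75 → 75 < 100
  Ivory: +15 → 100 < 120
  Orwell: +80 → 115 ≥ 70
Round 6 — Orwell defaults.
  Elm: +15 → 75 ≥ 70
  Ivory: +50 → 150 ≥ 120
Round 7 — Elm, Ivory default.
  Larch: +25 → 25 < 100
No further defaults.

yes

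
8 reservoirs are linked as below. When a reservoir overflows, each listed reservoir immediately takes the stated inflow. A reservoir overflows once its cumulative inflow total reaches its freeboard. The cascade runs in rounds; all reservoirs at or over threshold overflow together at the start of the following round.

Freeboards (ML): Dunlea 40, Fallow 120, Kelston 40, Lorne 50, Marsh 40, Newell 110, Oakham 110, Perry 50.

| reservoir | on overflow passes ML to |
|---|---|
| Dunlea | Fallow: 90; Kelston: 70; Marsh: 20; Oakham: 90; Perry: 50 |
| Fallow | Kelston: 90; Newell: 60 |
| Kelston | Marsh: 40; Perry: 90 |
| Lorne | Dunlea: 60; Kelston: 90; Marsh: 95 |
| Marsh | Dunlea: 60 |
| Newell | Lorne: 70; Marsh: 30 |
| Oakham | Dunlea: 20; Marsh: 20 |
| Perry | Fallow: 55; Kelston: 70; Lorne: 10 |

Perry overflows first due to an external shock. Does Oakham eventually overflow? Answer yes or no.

no

Round 1 — Perry overflows (initial).
  Fallow: +55 → 55 < 120
  Kelston: +70 → 70 ≥ 40
  Lorne: +10 → 10 < 50
Round 2 — Kelston overflows.
  Marsh: +40 → 40 ≥ 40
Round 3 — Marsh overflows.
  Dunlea: +60 → 60 ≥ 40
Round 4 — Dunlea overflows.
  Fallow: +90 → 145 ≥ 120
  Oakham: +90 → 90 < 110
Round 5 — Fallow overflows.
  Newell: +60 → 60 < 110
No further overflows.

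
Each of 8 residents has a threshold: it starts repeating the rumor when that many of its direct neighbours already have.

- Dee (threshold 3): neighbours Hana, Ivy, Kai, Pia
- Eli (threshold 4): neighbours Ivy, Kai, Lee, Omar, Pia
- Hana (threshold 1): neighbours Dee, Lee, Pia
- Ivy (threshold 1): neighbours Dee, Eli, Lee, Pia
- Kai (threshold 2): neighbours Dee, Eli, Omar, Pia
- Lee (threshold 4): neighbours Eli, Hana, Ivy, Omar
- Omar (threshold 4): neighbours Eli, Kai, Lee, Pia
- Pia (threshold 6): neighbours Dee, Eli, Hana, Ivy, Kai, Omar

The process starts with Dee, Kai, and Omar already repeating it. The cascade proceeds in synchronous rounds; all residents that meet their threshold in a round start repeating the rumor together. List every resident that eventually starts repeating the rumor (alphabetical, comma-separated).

Round 1 — Dee, Kai, Omar start repeating the rumor (initial).
Round 2 — checking thresholds:
  Eli: 2 of 5 neighbours < 4, not yet.
  Hana: 1 of 3 neighbours ≥ 1, starts repeating the rumor.
  Ivy: 1 of 4 neighbours ≥ 1, starts repeating the rumor.
  Lee: 1 of 4 neighbours < 4, not yet.
  Pia: 3 of 6 neighbours < 6, not yet.
Round 3 — no new spreads; cascade stops.

Dee, Hana, Ivy, Kai, Omar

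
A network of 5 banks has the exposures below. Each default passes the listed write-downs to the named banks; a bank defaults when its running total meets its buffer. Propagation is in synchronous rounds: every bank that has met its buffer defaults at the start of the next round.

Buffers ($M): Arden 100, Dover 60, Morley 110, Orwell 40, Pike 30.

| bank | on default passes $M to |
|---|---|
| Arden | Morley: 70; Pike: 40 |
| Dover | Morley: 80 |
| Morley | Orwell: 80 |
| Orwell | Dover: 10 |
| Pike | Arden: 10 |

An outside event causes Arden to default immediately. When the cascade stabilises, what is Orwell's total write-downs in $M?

Round 1 — Arden defaults (initial).
  Morley: +70 → 70 < 110
  Pike: +40 → 40 ≥ 30
Round 2 — Pike defaults.
No further defaults.

0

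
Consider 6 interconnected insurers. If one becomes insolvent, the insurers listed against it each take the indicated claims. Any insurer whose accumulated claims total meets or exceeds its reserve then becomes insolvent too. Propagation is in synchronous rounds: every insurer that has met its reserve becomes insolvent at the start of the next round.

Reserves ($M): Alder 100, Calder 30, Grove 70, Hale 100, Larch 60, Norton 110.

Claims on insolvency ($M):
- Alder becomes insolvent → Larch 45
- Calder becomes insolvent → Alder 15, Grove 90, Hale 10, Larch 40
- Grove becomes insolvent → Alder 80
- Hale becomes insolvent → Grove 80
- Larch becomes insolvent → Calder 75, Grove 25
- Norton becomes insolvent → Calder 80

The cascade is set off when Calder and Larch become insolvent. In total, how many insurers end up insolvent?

3

Round 1 — Calder, Larch become insolvent (initial).
  Alder: +15 → 15 < 100
  Grove: +90+25 → 115 ≥ 70
  Hale: +10 → 10 < 100
Round 2 — Grove becomes insolvent.
  Alder: +80 → 95 < 100
No further insolvencies.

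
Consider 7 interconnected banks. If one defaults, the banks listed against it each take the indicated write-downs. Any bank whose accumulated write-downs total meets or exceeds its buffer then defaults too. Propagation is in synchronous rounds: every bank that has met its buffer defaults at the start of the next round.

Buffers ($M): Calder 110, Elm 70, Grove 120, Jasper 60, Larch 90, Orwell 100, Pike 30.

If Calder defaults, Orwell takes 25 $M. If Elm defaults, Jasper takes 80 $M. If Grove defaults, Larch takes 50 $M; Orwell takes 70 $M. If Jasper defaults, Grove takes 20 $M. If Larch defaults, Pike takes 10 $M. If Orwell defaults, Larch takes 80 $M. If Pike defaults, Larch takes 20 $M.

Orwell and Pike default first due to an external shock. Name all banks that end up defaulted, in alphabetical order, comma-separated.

Round 1 — Orwell, Pike default (initial).
  Larch: +80+20 → 100 ≥ 90
Round 2 — Larch defaults.
No further defaults.

Larch, Orwell, Pike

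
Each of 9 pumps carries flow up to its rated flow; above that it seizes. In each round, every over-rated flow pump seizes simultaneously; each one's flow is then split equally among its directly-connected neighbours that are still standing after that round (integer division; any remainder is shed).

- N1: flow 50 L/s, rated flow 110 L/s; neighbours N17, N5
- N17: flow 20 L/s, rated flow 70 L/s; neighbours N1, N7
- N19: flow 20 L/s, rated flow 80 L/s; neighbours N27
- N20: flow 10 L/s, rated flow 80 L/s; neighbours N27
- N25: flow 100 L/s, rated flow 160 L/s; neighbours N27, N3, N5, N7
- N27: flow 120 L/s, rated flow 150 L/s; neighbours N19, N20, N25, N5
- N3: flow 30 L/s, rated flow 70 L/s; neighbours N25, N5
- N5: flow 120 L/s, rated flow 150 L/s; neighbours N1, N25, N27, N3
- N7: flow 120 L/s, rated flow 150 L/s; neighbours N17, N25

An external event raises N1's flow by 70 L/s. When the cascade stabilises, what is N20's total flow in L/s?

Round 1 — N1 at 120 > 110. N1 seizes.
  N1 sheds 120 L/s to N17, N5: 60 each.
    N17: 20+60 = 80 > 70
    N5: 120+60 = 180 > 150
Round 2 — N17, N5 seize.
  N17 sheds 80 L/s to N7: 80 each.
    N7: 120+80 = 200 > 150
  N5 sheds 180 L/s to N25, N27, N3: 60 each.
    N25: 100+60 = 160 ≤ 160
    N27: 120+60 = 180 > 150
    N3: 30+60 = 90 > 70
Round 3 — N27, N3, N7 seize.
  N27 sheds 180 L/s to N19, N20, N25: 60 each.
    N19: 20+60 = 80 ≤ 80
    N20: 10+60 = 70 ≤ 80
    N25: 160+60 = 220 > 160
  N3 sheds 90 L/s to N25: 90 each.
    N25: 220+90 = 310 > 160
  N7 sheds 200 L/s to N25: 200 each.
    N25: 310+200 = 510 > 160
Round 4 — N25 seizes.
  N25 sheds 510 L/s: no online neighbours, lost.
No further seizures.

70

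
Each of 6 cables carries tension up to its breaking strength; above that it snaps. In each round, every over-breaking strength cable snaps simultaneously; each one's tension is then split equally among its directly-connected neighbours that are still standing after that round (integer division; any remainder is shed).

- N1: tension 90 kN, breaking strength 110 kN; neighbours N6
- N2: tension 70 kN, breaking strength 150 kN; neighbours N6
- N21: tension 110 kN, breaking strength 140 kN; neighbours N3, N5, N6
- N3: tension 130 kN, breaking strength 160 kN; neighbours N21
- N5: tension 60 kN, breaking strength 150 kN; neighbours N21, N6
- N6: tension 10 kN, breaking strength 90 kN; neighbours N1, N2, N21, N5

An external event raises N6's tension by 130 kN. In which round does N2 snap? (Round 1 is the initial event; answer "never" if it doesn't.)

never

Round 1 — N6 at 140 > 90. N6 snaps.
  N6 sheds 140 kN to N1, N2, N21, N5: 35 each.
    N1: 90+35 = 125 > 110
    N2: 70+35 = 105 ≤ 150
    N21: 110+35 = 145 > 140
    N5: 60+35 = 95 ≤ 150
Round 2 — N1, N21 snap.
  N1 sheds 125 kN: no online neighbours, lost.
  N21 sheds 145 kN to N3, N5: 72 each (1 lost).
    N3: 130+72 = 202 > 160
    N5: 95+72 = 167 > 150
Round 3 — N3, N5 snap.
  N3 sheds 202 kN: no online neighbours, lost.
  N5 sheds 167 kN: no online neighbours, lost.
No further breaks.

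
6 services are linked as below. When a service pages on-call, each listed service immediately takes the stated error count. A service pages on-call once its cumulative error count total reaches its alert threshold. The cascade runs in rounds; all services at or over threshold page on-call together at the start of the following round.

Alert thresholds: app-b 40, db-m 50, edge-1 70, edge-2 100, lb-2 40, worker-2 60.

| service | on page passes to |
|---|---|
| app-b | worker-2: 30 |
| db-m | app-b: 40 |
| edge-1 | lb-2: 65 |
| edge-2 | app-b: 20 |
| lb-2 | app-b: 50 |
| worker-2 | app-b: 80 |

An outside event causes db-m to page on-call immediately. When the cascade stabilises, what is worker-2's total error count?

30

Round 1 — db-m pages on-call (initial).
  app-b: +40 → 40 ≥ 40
Round 2 — app-b pages on-call.
  worker-2: +30 → 30 < 60
No further pages.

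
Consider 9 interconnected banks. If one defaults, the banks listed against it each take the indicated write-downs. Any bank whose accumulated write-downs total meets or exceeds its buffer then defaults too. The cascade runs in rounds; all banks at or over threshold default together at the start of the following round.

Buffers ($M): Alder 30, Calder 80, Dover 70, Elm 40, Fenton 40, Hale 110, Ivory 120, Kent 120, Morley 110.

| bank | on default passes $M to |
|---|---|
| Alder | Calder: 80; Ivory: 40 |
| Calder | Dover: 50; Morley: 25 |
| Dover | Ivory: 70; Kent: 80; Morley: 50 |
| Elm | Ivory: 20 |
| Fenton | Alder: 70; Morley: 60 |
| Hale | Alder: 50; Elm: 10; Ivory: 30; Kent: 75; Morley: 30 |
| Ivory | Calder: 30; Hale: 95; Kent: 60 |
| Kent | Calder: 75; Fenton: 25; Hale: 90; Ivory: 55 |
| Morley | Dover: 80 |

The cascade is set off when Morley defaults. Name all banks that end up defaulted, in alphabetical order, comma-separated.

Round 1 — Morley defaults (initial).
  Dover: +80 → 80 ≥ 70
Round 2 — Dover defaults.
  Ivory: +70 → 70 < 120
  Kent: +80 → 80 < 120
No further defaults.

Dover, Morley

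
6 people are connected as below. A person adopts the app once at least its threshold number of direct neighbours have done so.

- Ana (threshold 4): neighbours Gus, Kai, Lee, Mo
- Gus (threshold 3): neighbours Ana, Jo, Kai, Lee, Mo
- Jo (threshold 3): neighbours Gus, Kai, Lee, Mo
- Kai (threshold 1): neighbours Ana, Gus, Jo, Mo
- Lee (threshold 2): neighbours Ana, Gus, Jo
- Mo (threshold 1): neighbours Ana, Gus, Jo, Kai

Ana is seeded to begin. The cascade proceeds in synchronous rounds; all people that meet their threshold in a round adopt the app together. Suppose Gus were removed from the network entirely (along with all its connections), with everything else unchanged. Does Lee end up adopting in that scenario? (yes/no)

no

With Gus removed:
Round 1 — Ana adopts the app (initial).
Round 2 — checking thresholds:
  Kai: 1 of 3 neighbours ≥ 1, adopts the app.
  Lee: 1 of 2 neighbours < 2, below threshold.
  Mo: 1 of 3 neighbours ≥ 1, adopts the app.
Round 3 — no new adoptions; cascade stops.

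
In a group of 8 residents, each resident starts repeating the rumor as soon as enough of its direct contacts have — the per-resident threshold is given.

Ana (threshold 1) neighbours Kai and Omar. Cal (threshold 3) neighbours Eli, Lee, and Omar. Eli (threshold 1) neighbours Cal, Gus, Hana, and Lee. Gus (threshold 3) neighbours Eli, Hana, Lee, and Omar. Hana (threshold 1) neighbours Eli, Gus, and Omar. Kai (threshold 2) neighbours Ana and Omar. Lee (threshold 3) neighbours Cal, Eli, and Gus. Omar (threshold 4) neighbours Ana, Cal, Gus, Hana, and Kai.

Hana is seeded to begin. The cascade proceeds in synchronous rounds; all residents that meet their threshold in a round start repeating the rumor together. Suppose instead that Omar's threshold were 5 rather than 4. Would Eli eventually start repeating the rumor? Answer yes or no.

yes

With Omar's threshold at 5:
Round 1 — Hana starts repeating the rumor (initial).
Round 2 — checking thresholds:
  Eli: 1 of 4 neighbours ≥ 1, starts repeating the rumor.
  Gus: 1 of 4 neighbours < 3, holds.
  Omar: 1 of 5 neighbours < 5, holds.
Round 3 — no new spreads; cascade stops.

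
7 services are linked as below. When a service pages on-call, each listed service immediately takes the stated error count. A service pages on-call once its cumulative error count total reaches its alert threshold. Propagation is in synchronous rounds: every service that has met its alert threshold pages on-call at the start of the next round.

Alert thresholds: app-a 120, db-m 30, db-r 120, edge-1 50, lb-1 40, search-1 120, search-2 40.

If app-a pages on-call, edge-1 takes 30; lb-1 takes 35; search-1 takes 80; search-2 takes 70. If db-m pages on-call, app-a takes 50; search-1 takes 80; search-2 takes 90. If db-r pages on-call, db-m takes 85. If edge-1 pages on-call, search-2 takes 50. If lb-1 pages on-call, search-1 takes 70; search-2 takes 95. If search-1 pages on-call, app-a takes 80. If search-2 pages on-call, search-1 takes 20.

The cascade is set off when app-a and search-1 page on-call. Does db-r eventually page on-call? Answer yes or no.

no

Round 1 — app-a, search-1 page on-call (initial).
  edge-1: +30 → 30 < 50
  lb-1: +35 → 35 < 40
  search-2: +70 → 70 ≥ 40
Round 2 — search-2 pages on-call.
No further pages.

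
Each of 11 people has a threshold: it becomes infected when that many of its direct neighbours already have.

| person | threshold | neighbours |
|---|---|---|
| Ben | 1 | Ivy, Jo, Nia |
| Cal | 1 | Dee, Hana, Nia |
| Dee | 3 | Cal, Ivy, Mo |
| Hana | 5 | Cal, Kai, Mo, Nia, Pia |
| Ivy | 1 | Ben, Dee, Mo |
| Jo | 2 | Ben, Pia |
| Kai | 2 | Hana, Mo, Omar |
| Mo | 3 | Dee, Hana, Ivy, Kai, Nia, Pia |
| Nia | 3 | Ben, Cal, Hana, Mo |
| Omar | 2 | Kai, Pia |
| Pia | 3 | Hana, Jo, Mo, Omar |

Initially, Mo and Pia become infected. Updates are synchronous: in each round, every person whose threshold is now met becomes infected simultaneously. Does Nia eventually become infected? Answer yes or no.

Round 1 — Mo, Pia become infected (initial).
Round 2 — checking thresholds:
  Dee: 1 of 3 neighbours < 3, not yet.
  Hana: 2 of 5 neighbours < 5, not yet.
  Ivy: 1 of 3 neighbours ≥ 1, becomes infected.
  Jo: 1 of 2 neighbours < 2, not yet.
  Kai: 1 of 3 neighbours < 2, not yet.
  Nia: 1 of 4 neighbours < 3, not yet.
  Omar: 1 of 2 neighbours < 2, not yet.
Round 3 — checking thresholds:
  Ben: 1 of 3 neighbours ≥ 1, becomes infected.
  Dee: 2 of 3 neighbours < 3, not yet.
  Hana: 2 of 5 neighbours < 5, not yet.
  Jo: 1 of 2 neighbours < 2, not yet.
  Kai: 1 of 3 neighbours < 2, not yet.
  Nia: 1 of 4 neighbours < 3, not yet.
  Omar: 1 of 2 neighbours < 2, not yet.
Round 4 — checking thresholds:
  Dee: 2 of 3 neighbours < 3, not yet.
  Hana: 2 of 5 neighbours < 5, not yet.
  Jo: 2 of 2 neighbours ≥ 2, becomes infected.
  Kai: 1 of 3 neighbours < 2, not yet.
  Nia: 2 of 4 neighbours < 3, not yet.
  Omar: 1 of 2 neighbours < 2, not yet.
Round 5 — no new infections; cascade stops.

no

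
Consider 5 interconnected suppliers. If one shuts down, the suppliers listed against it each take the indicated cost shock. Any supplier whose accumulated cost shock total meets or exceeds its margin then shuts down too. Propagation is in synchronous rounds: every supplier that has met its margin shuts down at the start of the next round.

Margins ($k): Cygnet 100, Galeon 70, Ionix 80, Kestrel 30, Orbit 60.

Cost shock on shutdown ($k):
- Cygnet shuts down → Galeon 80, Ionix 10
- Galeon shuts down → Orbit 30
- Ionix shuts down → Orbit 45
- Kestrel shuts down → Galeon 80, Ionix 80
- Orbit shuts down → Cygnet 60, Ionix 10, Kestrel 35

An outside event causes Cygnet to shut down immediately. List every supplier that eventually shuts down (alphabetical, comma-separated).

Cygnet, Galeon

Round 1 — Cygnet shuts down (initial).
  Galeon: +80 → 80 ≥ 70
  Ionix: +10 → 10 < 80
Round 2 — Galeon shuts down.
  Orbit: +30 → 30 < 60
No further shutdowns.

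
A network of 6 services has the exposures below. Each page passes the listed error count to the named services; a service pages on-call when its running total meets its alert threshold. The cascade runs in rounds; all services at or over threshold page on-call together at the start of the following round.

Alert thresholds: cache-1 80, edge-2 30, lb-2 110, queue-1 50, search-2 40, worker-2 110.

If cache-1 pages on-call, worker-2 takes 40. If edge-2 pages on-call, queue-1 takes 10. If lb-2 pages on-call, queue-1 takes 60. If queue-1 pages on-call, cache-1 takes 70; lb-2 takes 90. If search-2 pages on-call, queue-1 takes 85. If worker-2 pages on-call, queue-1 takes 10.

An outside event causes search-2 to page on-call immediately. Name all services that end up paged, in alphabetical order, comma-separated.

Round 1 — search-2 pages on-call (initial).
  queue-1: +85 → 85 ≥ 50
Round 2 — queue-1 pages on-call.
  cache-1: +70 → 70 < 80
  lb-2: +90 → 90 < 110
No further pages.

queue-1, search-2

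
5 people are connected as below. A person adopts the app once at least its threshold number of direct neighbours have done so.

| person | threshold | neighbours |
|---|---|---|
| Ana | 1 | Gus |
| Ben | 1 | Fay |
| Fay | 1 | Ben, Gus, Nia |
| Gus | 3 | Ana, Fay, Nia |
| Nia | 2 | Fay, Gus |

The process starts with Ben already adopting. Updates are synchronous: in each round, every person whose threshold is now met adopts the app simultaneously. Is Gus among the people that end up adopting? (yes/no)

no

Round 1 — Ben adopts the app (initial).
Round 2 — checking thresholds:
  Fay: 1 of 3 neighbours ≥ 1, adopts the app.
Round 3 — no new adoptions; cascade stops.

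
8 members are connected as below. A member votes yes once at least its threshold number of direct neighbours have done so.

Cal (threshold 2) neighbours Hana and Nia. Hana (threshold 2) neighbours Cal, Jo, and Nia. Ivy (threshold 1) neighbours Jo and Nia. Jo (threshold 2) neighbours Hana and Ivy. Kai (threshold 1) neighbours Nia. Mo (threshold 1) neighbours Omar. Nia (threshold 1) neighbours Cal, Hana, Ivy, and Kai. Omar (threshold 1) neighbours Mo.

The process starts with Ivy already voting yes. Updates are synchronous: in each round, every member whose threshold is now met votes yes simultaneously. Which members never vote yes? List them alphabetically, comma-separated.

Round 1 — Ivy votes yes (initial).
Round 2 — checking thresholds:
  Jo: 1 of 2 neighbours < 2, below threshold.
  Nia: 1 of 4 neighbours ≥ 1, votes yes.
Round 3 — checking thresholds:
  Cal: 1 of 2 neighbours < 2, below threshold.
  Hana: 1 of 3 neighbours < 2, below threshold.
  Jo: 1 of 2 neighbours < 2, below threshold.
  Kai: 1 of 1 neighbours ≥ 1, votes yes.
Round 4 — no new yes votes; cascade stops.

Cal, Hana, Jo, Mo, Omar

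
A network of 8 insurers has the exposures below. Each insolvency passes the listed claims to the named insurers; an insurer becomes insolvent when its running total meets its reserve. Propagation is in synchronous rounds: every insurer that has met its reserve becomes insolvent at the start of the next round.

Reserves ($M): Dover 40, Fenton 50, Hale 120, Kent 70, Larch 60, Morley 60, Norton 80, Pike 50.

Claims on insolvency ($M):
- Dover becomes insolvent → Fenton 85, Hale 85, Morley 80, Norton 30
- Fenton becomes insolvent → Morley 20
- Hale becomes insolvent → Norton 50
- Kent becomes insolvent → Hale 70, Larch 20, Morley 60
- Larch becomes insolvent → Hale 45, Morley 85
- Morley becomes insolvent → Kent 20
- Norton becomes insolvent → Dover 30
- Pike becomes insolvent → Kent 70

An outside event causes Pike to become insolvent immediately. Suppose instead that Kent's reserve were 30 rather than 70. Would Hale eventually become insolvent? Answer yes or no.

With Kent's reserve at 30:
Round 1 — Pike becomes insolvent (initial).
  Kent: +70 → 70 ≥ 30
Round 2 — Kent becomes insolvent.
  Hale: +70 → 70 < 120
  Larch: +20 → 20 < 60
  Morley: +60 → 60 ≥ 60
Round 3 — Morley becomes insolvent.
No further insolvencies.

no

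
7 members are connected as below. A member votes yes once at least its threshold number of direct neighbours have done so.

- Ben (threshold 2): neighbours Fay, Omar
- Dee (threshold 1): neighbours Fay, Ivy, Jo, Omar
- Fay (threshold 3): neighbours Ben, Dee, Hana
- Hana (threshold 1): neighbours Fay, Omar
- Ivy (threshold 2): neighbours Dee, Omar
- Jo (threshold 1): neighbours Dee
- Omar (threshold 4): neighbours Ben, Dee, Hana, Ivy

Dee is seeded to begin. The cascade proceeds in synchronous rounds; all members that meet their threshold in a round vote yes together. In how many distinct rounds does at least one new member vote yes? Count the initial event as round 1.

2

Round 1 — Dee votes yes (initial).
Round 2 — checking thresholds:
  Fay: 1 of 3 neighbours < 3, below threshold.
  Ivy: 1 of 2 neighbours < 2, below threshold.
  Jo: 1 of 1 neighbours ≥ 1, votes yes.
  Omar: 1 of 4 neighbours < 4, below threshold.
Round 3 — no new yes votes; cascade stops.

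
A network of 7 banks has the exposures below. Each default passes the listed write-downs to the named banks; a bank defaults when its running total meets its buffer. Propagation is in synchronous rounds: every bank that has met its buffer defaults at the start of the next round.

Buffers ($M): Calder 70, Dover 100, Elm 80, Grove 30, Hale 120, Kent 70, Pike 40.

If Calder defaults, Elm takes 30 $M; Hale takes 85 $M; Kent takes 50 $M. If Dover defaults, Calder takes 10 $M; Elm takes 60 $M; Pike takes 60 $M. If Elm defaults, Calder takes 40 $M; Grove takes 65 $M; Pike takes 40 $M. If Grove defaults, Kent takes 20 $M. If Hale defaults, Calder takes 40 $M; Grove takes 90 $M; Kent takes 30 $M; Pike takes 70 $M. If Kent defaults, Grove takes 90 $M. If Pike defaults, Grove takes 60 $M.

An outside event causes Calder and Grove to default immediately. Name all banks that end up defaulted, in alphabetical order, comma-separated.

Round 1 — Calder, Grove default (initial).
  Elm: +30 → 30 < 80
  Hale: +85 → 85 < 120
  Kent: +50+20 → 70 ≥ 70
Round 2 — Kent defaults.
No further defaults.

Calder, Grove, Kent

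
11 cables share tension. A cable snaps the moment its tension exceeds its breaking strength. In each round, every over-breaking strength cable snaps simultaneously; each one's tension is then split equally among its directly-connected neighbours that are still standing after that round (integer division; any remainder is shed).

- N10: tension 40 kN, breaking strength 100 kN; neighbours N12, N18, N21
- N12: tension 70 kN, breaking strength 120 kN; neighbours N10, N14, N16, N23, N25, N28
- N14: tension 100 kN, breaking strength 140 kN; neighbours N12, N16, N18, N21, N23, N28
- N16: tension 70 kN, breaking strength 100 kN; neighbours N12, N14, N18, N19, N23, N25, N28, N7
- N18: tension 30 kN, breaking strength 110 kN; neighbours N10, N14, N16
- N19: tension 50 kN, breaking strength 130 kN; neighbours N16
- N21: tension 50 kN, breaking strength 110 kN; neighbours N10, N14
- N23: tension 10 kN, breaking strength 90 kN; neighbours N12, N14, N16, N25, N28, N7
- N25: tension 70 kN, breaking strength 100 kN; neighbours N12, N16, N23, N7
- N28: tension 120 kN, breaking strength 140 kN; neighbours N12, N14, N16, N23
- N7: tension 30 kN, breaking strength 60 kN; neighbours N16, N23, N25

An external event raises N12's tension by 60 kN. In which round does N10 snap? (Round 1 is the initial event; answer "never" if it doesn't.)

5

Round 1 — N12 at 130 > 120. N12 snaps.
  N12 sheds 130 kN to N10, N14, N16, N23, N25, N28: 21 each (4 lost).
    N10: 40+21 = 61 ≤ 100
    N14: 100+21 = 121 ≤ 140
    N16: 70+21 = 91 ≤ 100
    N23: 10+21 = 31 ≤ 90
    N25: 70+21 = 91 ≤ 100
    N28: 120+21 = 141 > 140
Round 2 — N28 snaps.
  N28 sheds 141 kN to N14, N16, N23: 47 each.
    N14: 121+47 = 168 > 140
    N16: 91+47 = 138 > 100
    N23: 31+47 = 78 ≤ 90
Round 3 — N14, N16 snap.
  N14 sheds 168 kN to N18, N21, N23: 56 each.
    N18: 30+56 = 86 ≤ 110
    N21: 50+56 = 106 ≤ 110
    N23: 78+56 = 134 > 90
  N16 sheds 138 kN to N18, N19, N23, N25, N7: 27 each (3 lost).
    N18: 86+27 = 113 > 110
    N19: 50+27 = 77 ≤ 130
    N23: 134+27 = 161 > 90
    N25: 91+27 = 118 > 100
    N7: 30+27 = 57 ≤ 60
Round 4 — N18, N23, N25 snap.
  N18 sheds 113 kN to N10: 113 each.
    N10: 61+113 = 174 > 100
  N23 sheds 161 kN to N7: 161 each.
    N7: 57+161 = 218 > 60
  N25 sheds 118 kN to N7: 118 each.
    N7: 218+118 = 336 > 60
Round 5 — N10, N7 snap.
  N10 sheds 174 kN to N21: 174 each.
    N21: 106+174 = 280 > 110
  N7 sheds 336 kN: no online neighbours, lost.
Round 6 — N21 snaps.
  N21 sheds 280 kN: no online neighbours, lost.
No further breaks.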